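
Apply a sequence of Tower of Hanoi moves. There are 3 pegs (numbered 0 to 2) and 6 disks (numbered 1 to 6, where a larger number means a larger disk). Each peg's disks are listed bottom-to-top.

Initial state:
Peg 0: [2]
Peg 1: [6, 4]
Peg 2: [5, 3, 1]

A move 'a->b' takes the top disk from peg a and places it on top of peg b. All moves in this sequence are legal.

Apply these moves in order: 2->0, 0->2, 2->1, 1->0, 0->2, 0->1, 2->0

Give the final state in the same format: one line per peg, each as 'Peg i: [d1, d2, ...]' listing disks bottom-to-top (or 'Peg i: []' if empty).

After move 1 (2->0):
Peg 0: [2, 1]
Peg 1: [6, 4]
Peg 2: [5, 3]

After move 2 (0->2):
Peg 0: [2]
Peg 1: [6, 4]
Peg 2: [5, 3, 1]

After move 3 (2->1):
Peg 0: [2]
Peg 1: [6, 4, 1]
Peg 2: [5, 3]

After move 4 (1->0):
Peg 0: [2, 1]
Peg 1: [6, 4]
Peg 2: [5, 3]

After move 5 (0->2):
Peg 0: [2]
Peg 1: [6, 4]
Peg 2: [5, 3, 1]

After move 6 (0->1):
Peg 0: []
Peg 1: [6, 4, 2]
Peg 2: [5, 3, 1]

After move 7 (2->0):
Peg 0: [1]
Peg 1: [6, 4, 2]
Peg 2: [5, 3]

Answer: Peg 0: [1]
Peg 1: [6, 4, 2]
Peg 2: [5, 3]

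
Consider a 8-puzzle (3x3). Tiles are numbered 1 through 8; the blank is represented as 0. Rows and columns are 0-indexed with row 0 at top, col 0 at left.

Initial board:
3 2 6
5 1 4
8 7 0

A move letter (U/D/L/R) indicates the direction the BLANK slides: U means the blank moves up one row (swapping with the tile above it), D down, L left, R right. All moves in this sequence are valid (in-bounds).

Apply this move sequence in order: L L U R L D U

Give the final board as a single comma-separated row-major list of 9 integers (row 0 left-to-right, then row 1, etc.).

Answer: 3, 2, 6, 0, 1, 4, 5, 8, 7

Derivation:
After move 1 (L):
3 2 6
5 1 4
8 0 7

After move 2 (L):
3 2 6
5 1 4
0 8 7

After move 3 (U):
3 2 6
0 1 4
5 8 7

After move 4 (R):
3 2 6
1 0 4
5 8 7

After move 5 (L):
3 2 6
0 1 4
5 8 7

After move 6 (D):
3 2 6
5 1 4
0 8 7

After move 7 (U):
3 2 6
0 1 4
5 8 7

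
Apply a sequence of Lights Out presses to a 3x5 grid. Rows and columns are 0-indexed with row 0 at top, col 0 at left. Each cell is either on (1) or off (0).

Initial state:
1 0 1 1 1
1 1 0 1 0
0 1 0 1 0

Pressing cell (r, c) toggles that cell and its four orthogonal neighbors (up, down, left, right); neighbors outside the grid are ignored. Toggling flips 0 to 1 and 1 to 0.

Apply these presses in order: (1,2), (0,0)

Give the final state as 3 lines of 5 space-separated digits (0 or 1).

After press 1 at (1,2):
1 0 0 1 1
1 0 1 0 0
0 1 1 1 0

After press 2 at (0,0):
0 1 0 1 1
0 0 1 0 0
0 1 1 1 0

Answer: 0 1 0 1 1
0 0 1 0 0
0 1 1 1 0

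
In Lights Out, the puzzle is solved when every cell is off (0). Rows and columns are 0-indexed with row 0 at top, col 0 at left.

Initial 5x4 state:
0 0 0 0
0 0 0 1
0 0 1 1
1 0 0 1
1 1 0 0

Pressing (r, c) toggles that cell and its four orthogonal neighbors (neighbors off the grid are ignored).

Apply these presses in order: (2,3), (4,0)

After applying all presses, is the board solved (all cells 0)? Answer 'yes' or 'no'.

Answer: yes

Derivation:
After press 1 at (2,3):
0 0 0 0
0 0 0 0
0 0 0 0
1 0 0 0
1 1 0 0

After press 2 at (4,0):
0 0 0 0
0 0 0 0
0 0 0 0
0 0 0 0
0 0 0 0

Lights still on: 0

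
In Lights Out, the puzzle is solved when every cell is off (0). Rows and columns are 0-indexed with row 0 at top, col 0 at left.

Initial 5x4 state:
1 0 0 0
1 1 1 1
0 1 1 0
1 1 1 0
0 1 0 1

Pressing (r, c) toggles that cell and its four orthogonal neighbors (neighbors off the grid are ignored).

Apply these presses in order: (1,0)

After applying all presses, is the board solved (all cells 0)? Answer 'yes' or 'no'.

Answer: no

Derivation:
After press 1 at (1,0):
0 0 0 0
0 0 1 1
1 1 1 0
1 1 1 0
0 1 0 1

Lights still on: 10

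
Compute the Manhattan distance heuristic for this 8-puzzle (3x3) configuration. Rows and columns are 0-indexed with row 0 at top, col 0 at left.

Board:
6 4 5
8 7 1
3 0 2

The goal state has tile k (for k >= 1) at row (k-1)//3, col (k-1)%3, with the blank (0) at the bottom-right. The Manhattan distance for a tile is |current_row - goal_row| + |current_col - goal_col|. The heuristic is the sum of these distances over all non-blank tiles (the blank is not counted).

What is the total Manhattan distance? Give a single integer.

Answer: 21

Derivation:
Tile 6: at (0,0), goal (1,2), distance |0-1|+|0-2| = 3
Tile 4: at (0,1), goal (1,0), distance |0-1|+|1-0| = 2
Tile 5: at (0,2), goal (1,1), distance |0-1|+|2-1| = 2
Tile 8: at (1,0), goal (2,1), distance |1-2|+|0-1| = 2
Tile 7: at (1,1), goal (2,0), distance |1-2|+|1-0| = 2
Tile 1: at (1,2), goal (0,0), distance |1-0|+|2-0| = 3
Tile 3: at (2,0), goal (0,2), distance |2-0|+|0-2| = 4
Tile 2: at (2,2), goal (0,1), distance |2-0|+|2-1| = 3
Sum: 3 + 2 + 2 + 2 + 2 + 3 + 4 + 3 = 21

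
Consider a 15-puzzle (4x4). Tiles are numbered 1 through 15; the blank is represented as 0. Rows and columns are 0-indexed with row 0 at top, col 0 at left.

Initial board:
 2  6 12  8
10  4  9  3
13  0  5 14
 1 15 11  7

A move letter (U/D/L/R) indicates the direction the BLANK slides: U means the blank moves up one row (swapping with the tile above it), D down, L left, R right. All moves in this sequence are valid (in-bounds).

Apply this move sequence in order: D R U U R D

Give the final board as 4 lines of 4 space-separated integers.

Answer:  2  6 12  8
10  4  3 14
13 15  9  0
 1 11  5  7

Derivation:
After move 1 (D):
 2  6 12  8
10  4  9  3
13 15  5 14
 1  0 11  7

After move 2 (R):
 2  6 12  8
10  4  9  3
13 15  5 14
 1 11  0  7

After move 3 (U):
 2  6 12  8
10  4  9  3
13 15  0 14
 1 11  5  7

After move 4 (U):
 2  6 12  8
10  4  0  3
13 15  9 14
 1 11  5  7

After move 5 (R):
 2  6 12  8
10  4  3  0
13 15  9 14
 1 11  5  7

After move 6 (D):
 2  6 12  8
10  4  3 14
13 15  9  0
 1 11  5  7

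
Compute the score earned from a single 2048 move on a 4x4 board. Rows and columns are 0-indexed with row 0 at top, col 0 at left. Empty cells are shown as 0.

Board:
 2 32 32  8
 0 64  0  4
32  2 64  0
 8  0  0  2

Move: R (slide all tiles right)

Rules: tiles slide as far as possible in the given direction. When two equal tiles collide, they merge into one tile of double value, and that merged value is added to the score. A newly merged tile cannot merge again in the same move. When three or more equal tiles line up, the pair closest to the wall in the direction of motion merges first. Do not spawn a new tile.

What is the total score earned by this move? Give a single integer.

Answer: 64

Derivation:
Slide right:
row 0: [2, 32, 32, 8] -> [0, 2, 64, 8]  score +64 (running 64)
row 1: [0, 64, 0, 4] -> [0, 0, 64, 4]  score +0 (running 64)
row 2: [32, 2, 64, 0] -> [0, 32, 2, 64]  score +0 (running 64)
row 3: [8, 0, 0, 2] -> [0, 0, 8, 2]  score +0 (running 64)
Board after move:
 0  2 64  8
 0  0 64  4
 0 32  2 64
 0  0  8  2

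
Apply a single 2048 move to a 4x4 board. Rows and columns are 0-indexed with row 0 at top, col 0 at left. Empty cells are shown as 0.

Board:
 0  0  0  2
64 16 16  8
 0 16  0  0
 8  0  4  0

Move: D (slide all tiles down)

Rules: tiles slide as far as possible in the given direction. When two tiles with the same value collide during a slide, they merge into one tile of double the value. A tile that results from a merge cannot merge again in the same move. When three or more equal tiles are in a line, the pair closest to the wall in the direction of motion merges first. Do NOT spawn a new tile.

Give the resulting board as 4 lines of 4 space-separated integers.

Slide down:
col 0: [0, 64, 0, 8] -> [0, 0, 64, 8]
col 1: [0, 16, 16, 0] -> [0, 0, 0, 32]
col 2: [0, 16, 0, 4] -> [0, 0, 16, 4]
col 3: [2, 8, 0, 0] -> [0, 0, 2, 8]

Answer:  0  0  0  0
 0  0  0  0
64  0 16  2
 8 32  4  8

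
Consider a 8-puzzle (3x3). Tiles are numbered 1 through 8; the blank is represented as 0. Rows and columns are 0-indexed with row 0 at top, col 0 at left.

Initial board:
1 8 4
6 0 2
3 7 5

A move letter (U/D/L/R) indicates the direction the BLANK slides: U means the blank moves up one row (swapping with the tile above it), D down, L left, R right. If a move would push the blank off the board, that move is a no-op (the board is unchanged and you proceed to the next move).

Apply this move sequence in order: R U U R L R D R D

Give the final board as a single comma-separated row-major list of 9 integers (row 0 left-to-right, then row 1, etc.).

After move 1 (R):
1 8 4
6 2 0
3 7 5

After move 2 (U):
1 8 0
6 2 4
3 7 5

After move 3 (U):
1 8 0
6 2 4
3 7 5

After move 4 (R):
1 8 0
6 2 4
3 7 5

After move 5 (L):
1 0 8
6 2 4
3 7 5

After move 6 (R):
1 8 0
6 2 4
3 7 5

After move 7 (D):
1 8 4
6 2 0
3 7 5

After move 8 (R):
1 8 4
6 2 0
3 7 5

After move 9 (D):
1 8 4
6 2 5
3 7 0

Answer: 1, 8, 4, 6, 2, 5, 3, 7, 0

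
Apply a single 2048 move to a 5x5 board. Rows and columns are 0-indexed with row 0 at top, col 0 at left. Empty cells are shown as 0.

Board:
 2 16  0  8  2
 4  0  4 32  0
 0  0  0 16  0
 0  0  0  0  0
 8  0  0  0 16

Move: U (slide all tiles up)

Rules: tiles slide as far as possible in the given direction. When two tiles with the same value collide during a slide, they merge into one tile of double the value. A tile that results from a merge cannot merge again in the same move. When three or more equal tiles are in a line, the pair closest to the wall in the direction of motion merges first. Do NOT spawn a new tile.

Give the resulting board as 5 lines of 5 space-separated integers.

Answer:  2 16  4  8  2
 4  0  0 32 16
 8  0  0 16  0
 0  0  0  0  0
 0  0  0  0  0

Derivation:
Slide up:
col 0: [2, 4, 0, 0, 8] -> [2, 4, 8, 0, 0]
col 1: [16, 0, 0, 0, 0] -> [16, 0, 0, 0, 0]
col 2: [0, 4, 0, 0, 0] -> [4, 0, 0, 0, 0]
col 3: [8, 32, 16, 0, 0] -> [8, 32, 16, 0, 0]
col 4: [2, 0, 0, 0, 16] -> [2, 16, 0, 0, 0]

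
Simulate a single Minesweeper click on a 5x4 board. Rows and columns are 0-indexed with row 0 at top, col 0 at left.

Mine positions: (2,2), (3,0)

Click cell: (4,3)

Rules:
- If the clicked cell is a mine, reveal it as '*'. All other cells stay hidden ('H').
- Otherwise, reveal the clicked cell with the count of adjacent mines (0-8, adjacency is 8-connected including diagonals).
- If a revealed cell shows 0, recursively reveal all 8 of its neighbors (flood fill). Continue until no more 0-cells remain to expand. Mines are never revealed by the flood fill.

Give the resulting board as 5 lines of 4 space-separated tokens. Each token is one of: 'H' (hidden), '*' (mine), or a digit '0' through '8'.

H H H H
H H H H
H H H H
H 2 1 1
H 1 0 0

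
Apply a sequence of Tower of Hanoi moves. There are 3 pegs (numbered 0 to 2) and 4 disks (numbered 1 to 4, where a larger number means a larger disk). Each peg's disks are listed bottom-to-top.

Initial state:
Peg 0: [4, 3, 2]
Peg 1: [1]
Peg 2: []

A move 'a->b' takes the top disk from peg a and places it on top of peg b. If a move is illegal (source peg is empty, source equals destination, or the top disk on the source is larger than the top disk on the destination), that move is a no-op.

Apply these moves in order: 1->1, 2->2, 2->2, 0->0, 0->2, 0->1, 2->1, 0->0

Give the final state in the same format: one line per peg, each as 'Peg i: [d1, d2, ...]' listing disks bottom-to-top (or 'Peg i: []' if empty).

After move 1 (1->1):
Peg 0: [4, 3, 2]
Peg 1: [1]
Peg 2: []

After move 2 (2->2):
Peg 0: [4, 3, 2]
Peg 1: [1]
Peg 2: []

After move 3 (2->2):
Peg 0: [4, 3, 2]
Peg 1: [1]
Peg 2: []

After move 4 (0->0):
Peg 0: [4, 3, 2]
Peg 1: [1]
Peg 2: []

After move 5 (0->2):
Peg 0: [4, 3]
Peg 1: [1]
Peg 2: [2]

After move 6 (0->1):
Peg 0: [4, 3]
Peg 1: [1]
Peg 2: [2]

After move 7 (2->1):
Peg 0: [4, 3]
Peg 1: [1]
Peg 2: [2]

After move 8 (0->0):
Peg 0: [4, 3]
Peg 1: [1]
Peg 2: [2]

Answer: Peg 0: [4, 3]
Peg 1: [1]
Peg 2: [2]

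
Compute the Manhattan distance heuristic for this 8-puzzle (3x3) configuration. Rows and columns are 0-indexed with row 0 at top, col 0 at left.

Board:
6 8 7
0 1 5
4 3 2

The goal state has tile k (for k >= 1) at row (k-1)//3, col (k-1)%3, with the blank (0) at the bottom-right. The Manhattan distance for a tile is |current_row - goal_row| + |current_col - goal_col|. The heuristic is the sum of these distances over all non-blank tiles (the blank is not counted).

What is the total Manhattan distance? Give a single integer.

Tile 6: at (0,0), goal (1,2), distance |0-1|+|0-2| = 3
Tile 8: at (0,1), goal (2,1), distance |0-2|+|1-1| = 2
Tile 7: at (0,2), goal (2,0), distance |0-2|+|2-0| = 4
Tile 1: at (1,1), goal (0,0), distance |1-0|+|1-0| = 2
Tile 5: at (1,2), goal (1,1), distance |1-1|+|2-1| = 1
Tile 4: at (2,0), goal (1,0), distance |2-1|+|0-0| = 1
Tile 3: at (2,1), goal (0,2), distance |2-0|+|1-2| = 3
Tile 2: at (2,2), goal (0,1), distance |2-0|+|2-1| = 3
Sum: 3 + 2 + 4 + 2 + 1 + 1 + 3 + 3 = 19

Answer: 19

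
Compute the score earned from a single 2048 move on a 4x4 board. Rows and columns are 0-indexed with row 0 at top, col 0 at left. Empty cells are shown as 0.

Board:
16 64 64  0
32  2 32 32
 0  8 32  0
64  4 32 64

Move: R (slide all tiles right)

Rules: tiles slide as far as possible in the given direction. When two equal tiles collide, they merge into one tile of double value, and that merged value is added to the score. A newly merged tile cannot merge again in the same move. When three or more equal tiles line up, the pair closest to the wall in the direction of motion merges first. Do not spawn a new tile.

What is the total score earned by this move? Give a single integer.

Answer: 192

Derivation:
Slide right:
row 0: [16, 64, 64, 0] -> [0, 0, 16, 128]  score +128 (running 128)
row 1: [32, 2, 32, 32] -> [0, 32, 2, 64]  score +64 (running 192)
row 2: [0, 8, 32, 0] -> [0, 0, 8, 32]  score +0 (running 192)
row 3: [64, 4, 32, 64] -> [64, 4, 32, 64]  score +0 (running 192)
Board after move:
  0   0  16 128
  0  32   2  64
  0   0   8  32
 64   4  32  64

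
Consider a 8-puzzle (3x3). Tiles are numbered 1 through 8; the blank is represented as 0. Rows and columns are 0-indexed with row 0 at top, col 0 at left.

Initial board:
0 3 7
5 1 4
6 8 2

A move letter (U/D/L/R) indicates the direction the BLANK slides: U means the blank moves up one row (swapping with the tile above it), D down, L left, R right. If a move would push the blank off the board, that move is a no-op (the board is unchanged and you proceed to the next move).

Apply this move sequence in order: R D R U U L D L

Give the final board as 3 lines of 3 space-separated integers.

After move 1 (R):
3 0 7
5 1 4
6 8 2

After move 2 (D):
3 1 7
5 0 4
6 8 2

After move 3 (R):
3 1 7
5 4 0
6 8 2

After move 4 (U):
3 1 0
5 4 7
6 8 2

After move 5 (U):
3 1 0
5 4 7
6 8 2

After move 6 (L):
3 0 1
5 4 7
6 8 2

After move 7 (D):
3 4 1
5 0 7
6 8 2

After move 8 (L):
3 4 1
0 5 7
6 8 2

Answer: 3 4 1
0 5 7
6 8 2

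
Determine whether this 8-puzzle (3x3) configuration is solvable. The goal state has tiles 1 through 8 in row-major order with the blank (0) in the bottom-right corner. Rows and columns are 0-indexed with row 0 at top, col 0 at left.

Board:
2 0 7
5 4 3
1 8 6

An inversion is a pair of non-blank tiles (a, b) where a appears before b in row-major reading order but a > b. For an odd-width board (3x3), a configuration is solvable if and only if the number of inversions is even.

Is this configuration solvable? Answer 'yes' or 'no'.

Inversions (pairs i<j in row-major order where tile[i] > tile[j] > 0): 13
13 is odd, so the puzzle is not solvable.

Answer: no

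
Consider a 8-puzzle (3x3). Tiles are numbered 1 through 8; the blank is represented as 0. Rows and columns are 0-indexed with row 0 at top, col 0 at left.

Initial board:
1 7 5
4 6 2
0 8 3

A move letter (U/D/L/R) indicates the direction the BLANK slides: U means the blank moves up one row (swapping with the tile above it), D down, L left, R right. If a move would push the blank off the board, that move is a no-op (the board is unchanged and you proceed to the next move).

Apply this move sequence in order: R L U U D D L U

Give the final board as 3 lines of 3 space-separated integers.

After move 1 (R):
1 7 5
4 6 2
8 0 3

After move 2 (L):
1 7 5
4 6 2
0 8 3

After move 3 (U):
1 7 5
0 6 2
4 8 3

After move 4 (U):
0 7 5
1 6 2
4 8 3

After move 5 (D):
1 7 5
0 6 2
4 8 3

After move 6 (D):
1 7 5
4 6 2
0 8 3

After move 7 (L):
1 7 5
4 6 2
0 8 3

After move 8 (U):
1 7 5
0 6 2
4 8 3

Answer: 1 7 5
0 6 2
4 8 3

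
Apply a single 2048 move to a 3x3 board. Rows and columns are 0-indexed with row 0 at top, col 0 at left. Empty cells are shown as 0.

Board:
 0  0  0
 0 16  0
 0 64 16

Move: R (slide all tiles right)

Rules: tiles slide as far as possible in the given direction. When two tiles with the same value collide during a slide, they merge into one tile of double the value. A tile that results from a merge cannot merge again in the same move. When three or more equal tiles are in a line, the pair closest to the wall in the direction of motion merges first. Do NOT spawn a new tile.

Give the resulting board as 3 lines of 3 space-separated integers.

Answer:  0  0  0
 0  0 16
 0 64 16

Derivation:
Slide right:
row 0: [0, 0, 0] -> [0, 0, 0]
row 1: [0, 16, 0] -> [0, 0, 16]
row 2: [0, 64, 16] -> [0, 64, 16]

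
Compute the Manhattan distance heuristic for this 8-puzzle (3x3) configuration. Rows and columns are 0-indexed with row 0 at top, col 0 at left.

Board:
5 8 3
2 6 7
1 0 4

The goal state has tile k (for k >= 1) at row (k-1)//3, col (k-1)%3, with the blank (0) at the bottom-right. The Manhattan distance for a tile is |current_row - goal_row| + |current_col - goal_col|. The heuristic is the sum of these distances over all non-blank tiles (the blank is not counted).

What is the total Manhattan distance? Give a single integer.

Answer: 15

Derivation:
Tile 5: (0,0)->(1,1) = 2
Tile 8: (0,1)->(2,1) = 2
Tile 3: (0,2)->(0,2) = 0
Tile 2: (1,0)->(0,1) = 2
Tile 6: (1,1)->(1,2) = 1
Tile 7: (1,2)->(2,0) = 3
Tile 1: (2,0)->(0,0) = 2
Tile 4: (2,2)->(1,0) = 3
Sum: 2 + 2 + 0 + 2 + 1 + 3 + 2 + 3 = 15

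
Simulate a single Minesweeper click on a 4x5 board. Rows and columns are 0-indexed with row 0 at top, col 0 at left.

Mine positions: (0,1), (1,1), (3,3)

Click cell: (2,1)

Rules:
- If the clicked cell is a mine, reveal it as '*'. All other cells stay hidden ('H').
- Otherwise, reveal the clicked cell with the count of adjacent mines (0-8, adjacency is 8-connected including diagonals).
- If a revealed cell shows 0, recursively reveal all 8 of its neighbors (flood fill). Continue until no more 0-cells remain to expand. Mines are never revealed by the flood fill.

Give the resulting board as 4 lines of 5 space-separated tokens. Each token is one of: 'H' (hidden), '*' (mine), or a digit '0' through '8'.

H H H H H
H H H H H
H 1 H H H
H H H H H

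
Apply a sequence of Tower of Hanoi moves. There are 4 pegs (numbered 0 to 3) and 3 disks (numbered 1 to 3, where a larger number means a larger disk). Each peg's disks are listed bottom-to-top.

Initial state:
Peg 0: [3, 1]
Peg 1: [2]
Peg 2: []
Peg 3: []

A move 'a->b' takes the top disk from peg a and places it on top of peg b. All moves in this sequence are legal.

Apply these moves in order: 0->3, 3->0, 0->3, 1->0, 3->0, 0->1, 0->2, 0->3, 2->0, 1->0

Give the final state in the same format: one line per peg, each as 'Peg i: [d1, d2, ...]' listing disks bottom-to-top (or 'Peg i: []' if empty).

After move 1 (0->3):
Peg 0: [3]
Peg 1: [2]
Peg 2: []
Peg 3: [1]

After move 2 (3->0):
Peg 0: [3, 1]
Peg 1: [2]
Peg 2: []
Peg 3: []

After move 3 (0->3):
Peg 0: [3]
Peg 1: [2]
Peg 2: []
Peg 3: [1]

After move 4 (1->0):
Peg 0: [3, 2]
Peg 1: []
Peg 2: []
Peg 3: [1]

After move 5 (3->0):
Peg 0: [3, 2, 1]
Peg 1: []
Peg 2: []
Peg 3: []

After move 6 (0->1):
Peg 0: [3, 2]
Peg 1: [1]
Peg 2: []
Peg 3: []

After move 7 (0->2):
Peg 0: [3]
Peg 1: [1]
Peg 2: [2]
Peg 3: []

After move 8 (0->3):
Peg 0: []
Peg 1: [1]
Peg 2: [2]
Peg 3: [3]

After move 9 (2->0):
Peg 0: [2]
Peg 1: [1]
Peg 2: []
Peg 3: [3]

After move 10 (1->0):
Peg 0: [2, 1]
Peg 1: []
Peg 2: []
Peg 3: [3]

Answer: Peg 0: [2, 1]
Peg 1: []
Peg 2: []
Peg 3: [3]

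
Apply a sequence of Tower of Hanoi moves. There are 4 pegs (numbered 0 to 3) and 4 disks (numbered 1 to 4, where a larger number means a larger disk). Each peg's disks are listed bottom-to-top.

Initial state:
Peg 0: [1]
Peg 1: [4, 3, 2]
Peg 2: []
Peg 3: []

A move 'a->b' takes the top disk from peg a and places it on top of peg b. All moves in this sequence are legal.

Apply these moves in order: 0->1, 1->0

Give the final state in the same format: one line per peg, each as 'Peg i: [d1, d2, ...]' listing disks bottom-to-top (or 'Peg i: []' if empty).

Answer: Peg 0: [1]
Peg 1: [4, 3, 2]
Peg 2: []
Peg 3: []

Derivation:
After move 1 (0->1):
Peg 0: []
Peg 1: [4, 3, 2, 1]
Peg 2: []
Peg 3: []

After move 2 (1->0):
Peg 0: [1]
Peg 1: [4, 3, 2]
Peg 2: []
Peg 3: []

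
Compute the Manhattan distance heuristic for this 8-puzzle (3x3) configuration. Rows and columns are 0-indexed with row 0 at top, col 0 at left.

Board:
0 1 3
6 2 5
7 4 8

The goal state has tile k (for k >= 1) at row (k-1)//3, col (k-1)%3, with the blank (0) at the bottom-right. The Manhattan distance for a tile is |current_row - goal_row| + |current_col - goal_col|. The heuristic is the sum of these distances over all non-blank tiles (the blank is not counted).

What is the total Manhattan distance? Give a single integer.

Tile 1: (0,1)->(0,0) = 1
Tile 3: (0,2)->(0,2) = 0
Tile 6: (1,0)->(1,2) = 2
Tile 2: (1,1)->(0,1) = 1
Tile 5: (1,2)->(1,1) = 1
Tile 7: (2,0)->(2,0) = 0
Tile 4: (2,1)->(1,0) = 2
Tile 8: (2,2)->(2,1) = 1
Sum: 1 + 0 + 2 + 1 + 1 + 0 + 2 + 1 = 8

Answer: 8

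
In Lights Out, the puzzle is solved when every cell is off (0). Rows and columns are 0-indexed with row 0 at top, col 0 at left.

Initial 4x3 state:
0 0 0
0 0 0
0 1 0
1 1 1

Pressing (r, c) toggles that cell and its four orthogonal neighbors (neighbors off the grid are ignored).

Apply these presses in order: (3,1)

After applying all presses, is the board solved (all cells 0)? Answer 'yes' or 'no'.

Answer: yes

Derivation:
After press 1 at (3,1):
0 0 0
0 0 0
0 0 0
0 0 0

Lights still on: 0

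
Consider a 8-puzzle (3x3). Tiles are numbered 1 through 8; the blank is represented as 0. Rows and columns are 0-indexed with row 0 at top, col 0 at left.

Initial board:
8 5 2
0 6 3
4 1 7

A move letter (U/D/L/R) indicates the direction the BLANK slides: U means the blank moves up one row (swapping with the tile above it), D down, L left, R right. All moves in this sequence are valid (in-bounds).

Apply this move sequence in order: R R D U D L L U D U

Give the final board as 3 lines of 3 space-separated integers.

After move 1 (R):
8 5 2
6 0 3
4 1 7

After move 2 (R):
8 5 2
6 3 0
4 1 7

After move 3 (D):
8 5 2
6 3 7
4 1 0

After move 4 (U):
8 5 2
6 3 0
4 1 7

After move 5 (D):
8 5 2
6 3 7
4 1 0

After move 6 (L):
8 5 2
6 3 7
4 0 1

After move 7 (L):
8 5 2
6 3 7
0 4 1

After move 8 (U):
8 5 2
0 3 7
6 4 1

After move 9 (D):
8 5 2
6 3 7
0 4 1

After move 10 (U):
8 5 2
0 3 7
6 4 1

Answer: 8 5 2
0 3 7
6 4 1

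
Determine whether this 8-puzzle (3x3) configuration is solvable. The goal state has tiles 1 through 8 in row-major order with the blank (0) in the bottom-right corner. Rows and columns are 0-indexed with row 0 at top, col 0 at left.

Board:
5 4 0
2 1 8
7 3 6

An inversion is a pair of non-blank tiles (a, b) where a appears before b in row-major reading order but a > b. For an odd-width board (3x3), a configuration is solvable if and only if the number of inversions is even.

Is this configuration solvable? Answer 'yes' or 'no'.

Answer: no

Derivation:
Inversions (pairs i<j in row-major order where tile[i] > tile[j] > 0): 13
13 is odd, so the puzzle is not solvable.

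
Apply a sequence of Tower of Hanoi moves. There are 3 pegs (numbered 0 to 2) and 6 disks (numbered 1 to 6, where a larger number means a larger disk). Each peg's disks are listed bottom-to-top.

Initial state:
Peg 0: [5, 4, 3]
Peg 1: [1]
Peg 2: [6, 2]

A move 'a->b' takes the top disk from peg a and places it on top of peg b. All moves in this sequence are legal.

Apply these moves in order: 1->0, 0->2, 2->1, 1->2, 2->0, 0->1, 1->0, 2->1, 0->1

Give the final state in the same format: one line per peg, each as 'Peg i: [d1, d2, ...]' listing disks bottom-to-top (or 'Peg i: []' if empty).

Answer: Peg 0: [5, 4, 3]
Peg 1: [2, 1]
Peg 2: [6]

Derivation:
After move 1 (1->0):
Peg 0: [5, 4, 3, 1]
Peg 1: []
Peg 2: [6, 2]

After move 2 (0->2):
Peg 0: [5, 4, 3]
Peg 1: []
Peg 2: [6, 2, 1]

After move 3 (2->1):
Peg 0: [5, 4, 3]
Peg 1: [1]
Peg 2: [6, 2]

After move 4 (1->2):
Peg 0: [5, 4, 3]
Peg 1: []
Peg 2: [6, 2, 1]

After move 5 (2->0):
Peg 0: [5, 4, 3, 1]
Peg 1: []
Peg 2: [6, 2]

After move 6 (0->1):
Peg 0: [5, 4, 3]
Peg 1: [1]
Peg 2: [6, 2]

After move 7 (1->0):
Peg 0: [5, 4, 3, 1]
Peg 1: []
Peg 2: [6, 2]

After move 8 (2->1):
Peg 0: [5, 4, 3, 1]
Peg 1: [2]
Peg 2: [6]

After move 9 (0->1):
Peg 0: [5, 4, 3]
Peg 1: [2, 1]
Peg 2: [6]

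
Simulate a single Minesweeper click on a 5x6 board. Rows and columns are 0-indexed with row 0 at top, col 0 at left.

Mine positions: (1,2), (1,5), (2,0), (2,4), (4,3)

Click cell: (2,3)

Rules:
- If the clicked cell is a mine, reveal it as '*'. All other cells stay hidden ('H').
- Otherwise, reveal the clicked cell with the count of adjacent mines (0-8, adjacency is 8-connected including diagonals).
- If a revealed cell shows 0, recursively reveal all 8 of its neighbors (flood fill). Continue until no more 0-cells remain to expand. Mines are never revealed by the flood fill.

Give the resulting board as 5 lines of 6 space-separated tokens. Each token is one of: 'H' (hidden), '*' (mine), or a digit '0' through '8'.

H H H H H H
H H H H H H
H H H 2 H H
H H H H H H
H H H H H H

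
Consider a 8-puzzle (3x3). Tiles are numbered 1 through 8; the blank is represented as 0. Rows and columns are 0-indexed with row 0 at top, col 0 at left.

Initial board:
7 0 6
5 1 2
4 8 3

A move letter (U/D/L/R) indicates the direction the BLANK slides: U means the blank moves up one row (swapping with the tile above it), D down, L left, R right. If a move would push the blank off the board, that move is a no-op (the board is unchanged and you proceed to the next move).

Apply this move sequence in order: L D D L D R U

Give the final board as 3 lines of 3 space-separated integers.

After move 1 (L):
0 7 6
5 1 2
4 8 3

After move 2 (D):
5 7 6
0 1 2
4 8 3

After move 3 (D):
5 7 6
4 1 2
0 8 3

After move 4 (L):
5 7 6
4 1 2
0 8 3

After move 5 (D):
5 7 6
4 1 2
0 8 3

After move 6 (R):
5 7 6
4 1 2
8 0 3

After move 7 (U):
5 7 6
4 0 2
8 1 3

Answer: 5 7 6
4 0 2
8 1 3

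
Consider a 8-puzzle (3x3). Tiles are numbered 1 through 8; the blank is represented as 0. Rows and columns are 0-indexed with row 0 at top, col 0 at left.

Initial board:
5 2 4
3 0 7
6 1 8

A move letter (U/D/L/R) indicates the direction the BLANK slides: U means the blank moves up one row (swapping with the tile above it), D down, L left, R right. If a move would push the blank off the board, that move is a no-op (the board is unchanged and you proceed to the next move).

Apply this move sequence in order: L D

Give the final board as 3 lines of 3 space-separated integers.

Answer: 5 2 4
6 3 7
0 1 8

Derivation:
After move 1 (L):
5 2 4
0 3 7
6 1 8

After move 2 (D):
5 2 4
6 3 7
0 1 8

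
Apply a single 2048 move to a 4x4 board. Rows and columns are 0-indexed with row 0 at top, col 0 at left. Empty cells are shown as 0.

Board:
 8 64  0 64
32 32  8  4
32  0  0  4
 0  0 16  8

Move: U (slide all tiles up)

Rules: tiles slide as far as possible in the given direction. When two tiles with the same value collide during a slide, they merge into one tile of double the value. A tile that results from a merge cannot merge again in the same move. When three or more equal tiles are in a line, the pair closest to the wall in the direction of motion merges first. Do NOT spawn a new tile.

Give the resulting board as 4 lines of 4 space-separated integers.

Slide up:
col 0: [8, 32, 32, 0] -> [8, 64, 0, 0]
col 1: [64, 32, 0, 0] -> [64, 32, 0, 0]
col 2: [0, 8, 0, 16] -> [8, 16, 0, 0]
col 3: [64, 4, 4, 8] -> [64, 8, 8, 0]

Answer:  8 64  8 64
64 32 16  8
 0  0  0  8
 0  0  0  0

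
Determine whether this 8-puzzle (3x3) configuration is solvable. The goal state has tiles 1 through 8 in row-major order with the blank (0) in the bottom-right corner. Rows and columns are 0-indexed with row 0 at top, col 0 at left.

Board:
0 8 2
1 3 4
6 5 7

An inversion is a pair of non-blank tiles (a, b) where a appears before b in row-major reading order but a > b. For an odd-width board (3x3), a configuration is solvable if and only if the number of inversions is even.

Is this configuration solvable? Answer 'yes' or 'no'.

Inversions (pairs i<j in row-major order where tile[i] > tile[j] > 0): 9
9 is odd, so the puzzle is not solvable.

Answer: no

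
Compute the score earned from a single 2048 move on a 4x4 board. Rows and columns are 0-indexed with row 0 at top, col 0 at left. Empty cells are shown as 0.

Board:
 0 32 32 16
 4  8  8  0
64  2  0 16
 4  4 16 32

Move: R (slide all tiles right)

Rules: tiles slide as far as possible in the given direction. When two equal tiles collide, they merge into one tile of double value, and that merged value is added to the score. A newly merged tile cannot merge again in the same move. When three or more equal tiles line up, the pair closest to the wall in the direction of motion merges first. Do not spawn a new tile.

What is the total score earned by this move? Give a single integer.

Slide right:
row 0: [0, 32, 32, 16] -> [0, 0, 64, 16]  score +64 (running 64)
row 1: [4, 8, 8, 0] -> [0, 0, 4, 16]  score +16 (running 80)
row 2: [64, 2, 0, 16] -> [0, 64, 2, 16]  score +0 (running 80)
row 3: [4, 4, 16, 32] -> [0, 8, 16, 32]  score +8 (running 88)
Board after move:
 0  0 64 16
 0  0  4 16
 0 64  2 16
 0  8 16 32

Answer: 88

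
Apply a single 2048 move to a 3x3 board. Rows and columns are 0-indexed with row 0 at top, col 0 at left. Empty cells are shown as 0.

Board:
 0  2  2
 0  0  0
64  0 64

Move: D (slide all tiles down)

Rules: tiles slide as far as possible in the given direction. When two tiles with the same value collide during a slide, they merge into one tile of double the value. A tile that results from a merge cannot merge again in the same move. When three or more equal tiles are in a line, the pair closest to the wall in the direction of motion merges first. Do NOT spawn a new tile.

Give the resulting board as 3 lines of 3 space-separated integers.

Slide down:
col 0: [0, 0, 64] -> [0, 0, 64]
col 1: [2, 0, 0] -> [0, 0, 2]
col 2: [2, 0, 64] -> [0, 2, 64]

Answer:  0  0  0
 0  0  2
64  2 64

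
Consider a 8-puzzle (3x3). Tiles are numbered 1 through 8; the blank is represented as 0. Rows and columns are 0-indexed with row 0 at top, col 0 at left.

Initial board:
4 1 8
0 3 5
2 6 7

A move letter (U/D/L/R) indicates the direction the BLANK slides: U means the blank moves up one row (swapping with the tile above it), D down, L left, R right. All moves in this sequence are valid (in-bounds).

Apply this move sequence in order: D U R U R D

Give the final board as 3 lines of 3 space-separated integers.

After move 1 (D):
4 1 8
2 3 5
0 6 7

After move 2 (U):
4 1 8
0 3 5
2 6 7

After move 3 (R):
4 1 8
3 0 5
2 6 7

After move 4 (U):
4 0 8
3 1 5
2 6 7

After move 5 (R):
4 8 0
3 1 5
2 6 7

After move 6 (D):
4 8 5
3 1 0
2 6 7

Answer: 4 8 5
3 1 0
2 6 7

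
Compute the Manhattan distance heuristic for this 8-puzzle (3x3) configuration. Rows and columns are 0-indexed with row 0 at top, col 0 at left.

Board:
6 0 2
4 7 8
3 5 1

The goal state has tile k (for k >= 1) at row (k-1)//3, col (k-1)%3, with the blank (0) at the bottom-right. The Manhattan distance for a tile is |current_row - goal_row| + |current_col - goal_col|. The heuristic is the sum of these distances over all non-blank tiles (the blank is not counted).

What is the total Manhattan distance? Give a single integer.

Tile 6: (0,0)->(1,2) = 3
Tile 2: (0,2)->(0,1) = 1
Tile 4: (1,0)->(1,0) = 0
Tile 7: (1,1)->(2,0) = 2
Tile 8: (1,2)->(2,1) = 2
Tile 3: (2,0)->(0,2) = 4
Tile 5: (2,1)->(1,1) = 1
Tile 1: (2,2)->(0,0) = 4
Sum: 3 + 1 + 0 + 2 + 2 + 4 + 1 + 4 = 17

Answer: 17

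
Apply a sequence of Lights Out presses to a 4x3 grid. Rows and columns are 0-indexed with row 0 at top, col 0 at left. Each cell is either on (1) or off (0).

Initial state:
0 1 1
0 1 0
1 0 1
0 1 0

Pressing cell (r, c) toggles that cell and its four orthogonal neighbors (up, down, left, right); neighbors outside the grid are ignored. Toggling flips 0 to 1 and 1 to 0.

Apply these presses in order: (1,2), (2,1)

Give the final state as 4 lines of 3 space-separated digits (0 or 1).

Answer: 0 1 0
0 1 1
0 1 1
0 0 0

Derivation:
After press 1 at (1,2):
0 1 0
0 0 1
1 0 0
0 1 0

After press 2 at (2,1):
0 1 0
0 1 1
0 1 1
0 0 0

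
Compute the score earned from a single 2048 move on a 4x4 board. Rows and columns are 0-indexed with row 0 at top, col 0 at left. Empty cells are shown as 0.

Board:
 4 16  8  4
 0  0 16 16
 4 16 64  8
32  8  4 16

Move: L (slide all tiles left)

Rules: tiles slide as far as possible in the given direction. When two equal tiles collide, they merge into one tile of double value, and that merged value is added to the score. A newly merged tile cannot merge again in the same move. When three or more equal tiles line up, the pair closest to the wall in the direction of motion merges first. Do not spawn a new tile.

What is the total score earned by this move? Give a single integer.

Slide left:
row 0: [4, 16, 8, 4] -> [4, 16, 8, 4]  score +0 (running 0)
row 1: [0, 0, 16, 16] -> [32, 0, 0, 0]  score +32 (running 32)
row 2: [4, 16, 64, 8] -> [4, 16, 64, 8]  score +0 (running 32)
row 3: [32, 8, 4, 16] -> [32, 8, 4, 16]  score +0 (running 32)
Board after move:
 4 16  8  4
32  0  0  0
 4 16 64  8
32  8  4 16

Answer: 32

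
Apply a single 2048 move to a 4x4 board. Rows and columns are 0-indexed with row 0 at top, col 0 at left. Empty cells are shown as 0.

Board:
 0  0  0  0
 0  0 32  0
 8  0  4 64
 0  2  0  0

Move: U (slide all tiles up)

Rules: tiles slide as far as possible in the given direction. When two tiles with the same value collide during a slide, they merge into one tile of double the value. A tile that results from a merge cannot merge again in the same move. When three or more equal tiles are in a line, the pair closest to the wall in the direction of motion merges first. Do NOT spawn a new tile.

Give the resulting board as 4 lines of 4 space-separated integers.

Slide up:
col 0: [0, 0, 8, 0] -> [8, 0, 0, 0]
col 1: [0, 0, 0, 2] -> [2, 0, 0, 0]
col 2: [0, 32, 4, 0] -> [32, 4, 0, 0]
col 3: [0, 0, 64, 0] -> [64, 0, 0, 0]

Answer:  8  2 32 64
 0  0  4  0
 0  0  0  0
 0  0  0  0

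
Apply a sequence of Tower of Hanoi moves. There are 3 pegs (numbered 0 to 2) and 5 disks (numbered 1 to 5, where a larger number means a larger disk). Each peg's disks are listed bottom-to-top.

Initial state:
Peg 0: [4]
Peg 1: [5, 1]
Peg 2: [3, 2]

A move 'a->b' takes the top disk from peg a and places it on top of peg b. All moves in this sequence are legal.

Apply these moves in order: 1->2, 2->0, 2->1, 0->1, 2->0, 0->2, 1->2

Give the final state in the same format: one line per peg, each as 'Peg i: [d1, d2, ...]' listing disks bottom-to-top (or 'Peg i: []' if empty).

After move 1 (1->2):
Peg 0: [4]
Peg 1: [5]
Peg 2: [3, 2, 1]

After move 2 (2->0):
Peg 0: [4, 1]
Peg 1: [5]
Peg 2: [3, 2]

After move 3 (2->1):
Peg 0: [4, 1]
Peg 1: [5, 2]
Peg 2: [3]

After move 4 (0->1):
Peg 0: [4]
Peg 1: [5, 2, 1]
Peg 2: [3]

After move 5 (2->0):
Peg 0: [4, 3]
Peg 1: [5, 2, 1]
Peg 2: []

After move 6 (0->2):
Peg 0: [4]
Peg 1: [5, 2, 1]
Peg 2: [3]

After move 7 (1->2):
Peg 0: [4]
Peg 1: [5, 2]
Peg 2: [3, 1]

Answer: Peg 0: [4]
Peg 1: [5, 2]
Peg 2: [3, 1]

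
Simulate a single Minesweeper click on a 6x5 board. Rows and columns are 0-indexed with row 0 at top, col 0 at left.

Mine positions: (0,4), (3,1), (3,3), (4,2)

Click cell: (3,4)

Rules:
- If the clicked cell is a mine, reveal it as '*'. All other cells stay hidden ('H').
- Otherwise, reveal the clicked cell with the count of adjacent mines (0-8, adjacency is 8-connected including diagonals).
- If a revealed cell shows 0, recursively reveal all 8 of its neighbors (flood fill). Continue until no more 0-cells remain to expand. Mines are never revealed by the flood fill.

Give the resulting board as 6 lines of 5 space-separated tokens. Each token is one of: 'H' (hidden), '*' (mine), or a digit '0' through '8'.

H H H H H
H H H H H
H H H H H
H H H H 1
H H H H H
H H H H H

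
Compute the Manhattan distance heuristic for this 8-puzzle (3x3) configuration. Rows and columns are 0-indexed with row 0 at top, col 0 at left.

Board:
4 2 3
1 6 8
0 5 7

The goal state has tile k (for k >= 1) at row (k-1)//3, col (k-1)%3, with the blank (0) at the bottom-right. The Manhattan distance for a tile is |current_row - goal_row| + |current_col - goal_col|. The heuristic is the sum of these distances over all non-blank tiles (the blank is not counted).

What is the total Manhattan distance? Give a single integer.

Tile 4: at (0,0), goal (1,0), distance |0-1|+|0-0| = 1
Tile 2: at (0,1), goal (0,1), distance |0-0|+|1-1| = 0
Tile 3: at (0,2), goal (0,2), distance |0-0|+|2-2| = 0
Tile 1: at (1,0), goal (0,0), distance |1-0|+|0-0| = 1
Tile 6: at (1,1), goal (1,2), distance |1-1|+|1-2| = 1
Tile 8: at (1,2), goal (2,1), distance |1-2|+|2-1| = 2
Tile 5: at (2,1), goal (1,1), distance |2-1|+|1-1| = 1
Tile 7: at (2,2), goal (2,0), distance |2-2|+|2-0| = 2
Sum: 1 + 0 + 0 + 1 + 1 + 2 + 1 + 2 = 8

Answer: 8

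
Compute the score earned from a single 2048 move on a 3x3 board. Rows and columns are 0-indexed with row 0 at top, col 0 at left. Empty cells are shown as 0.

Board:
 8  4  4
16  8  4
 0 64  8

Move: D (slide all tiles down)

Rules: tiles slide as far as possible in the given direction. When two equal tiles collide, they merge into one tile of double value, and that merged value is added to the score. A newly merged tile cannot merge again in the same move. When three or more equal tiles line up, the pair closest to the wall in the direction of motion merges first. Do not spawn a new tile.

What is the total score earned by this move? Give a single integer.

Answer: 8

Derivation:
Slide down:
col 0: [8, 16, 0] -> [0, 8, 16]  score +0 (running 0)
col 1: [4, 8, 64] -> [4, 8, 64]  score +0 (running 0)
col 2: [4, 4, 8] -> [0, 8, 8]  score +8 (running 8)
Board after move:
 0  4  0
 8  8  8
16 64  8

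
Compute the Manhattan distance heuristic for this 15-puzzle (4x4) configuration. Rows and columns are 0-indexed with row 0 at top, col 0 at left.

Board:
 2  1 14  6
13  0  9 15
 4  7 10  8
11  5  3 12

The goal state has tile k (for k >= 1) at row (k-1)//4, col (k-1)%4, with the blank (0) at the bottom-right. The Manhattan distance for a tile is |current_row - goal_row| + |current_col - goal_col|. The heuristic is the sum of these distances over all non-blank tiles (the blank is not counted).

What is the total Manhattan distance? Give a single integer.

Answer: 36

Derivation:
Tile 2: at (0,0), goal (0,1), distance |0-0|+|0-1| = 1
Tile 1: at (0,1), goal (0,0), distance |0-0|+|1-0| = 1
Tile 14: at (0,2), goal (3,1), distance |0-3|+|2-1| = 4
Tile 6: at (0,3), goal (1,1), distance |0-1|+|3-1| = 3
Tile 13: at (1,0), goal (3,0), distance |1-3|+|0-0| = 2
Tile 9: at (1,2), goal (2,0), distance |1-2|+|2-0| = 3
Tile 15: at (1,3), goal (3,2), distance |1-3|+|3-2| = 3
Tile 4: at (2,0), goal (0,3), distance |2-0|+|0-3| = 5
Tile 7: at (2,1), goal (1,2), distance |2-1|+|1-2| = 2
Tile 10: at (2,2), goal (2,1), distance |2-2|+|2-1| = 1
Tile 8: at (2,3), goal (1,3), distance |2-1|+|3-3| = 1
Tile 11: at (3,0), goal (2,2), distance |3-2|+|0-2| = 3
Tile 5: at (3,1), goal (1,0), distance |3-1|+|1-0| = 3
Tile 3: at (3,2), goal (0,2), distance |3-0|+|2-2| = 3
Tile 12: at (3,3), goal (2,3), distance |3-2|+|3-3| = 1
Sum: 1 + 1 + 4 + 3 + 2 + 3 + 3 + 5 + 2 + 1 + 1 + 3 + 3 + 3 + 1 = 36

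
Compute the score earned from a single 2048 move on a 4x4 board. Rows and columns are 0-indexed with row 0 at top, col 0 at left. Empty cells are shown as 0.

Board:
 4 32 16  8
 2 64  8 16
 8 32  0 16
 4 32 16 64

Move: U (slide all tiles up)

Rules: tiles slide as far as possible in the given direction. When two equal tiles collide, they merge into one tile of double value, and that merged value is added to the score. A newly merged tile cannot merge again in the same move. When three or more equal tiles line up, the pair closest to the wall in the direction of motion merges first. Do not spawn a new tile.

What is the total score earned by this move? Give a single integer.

Answer: 96

Derivation:
Slide up:
col 0: [4, 2, 8, 4] -> [4, 2, 8, 4]  score +0 (running 0)
col 1: [32, 64, 32, 32] -> [32, 64, 64, 0]  score +64 (running 64)
col 2: [16, 8, 0, 16] -> [16, 8, 16, 0]  score +0 (running 64)
col 3: [8, 16, 16, 64] -> [8, 32, 64, 0]  score +32 (running 96)
Board after move:
 4 32 16  8
 2 64  8 32
 8 64 16 64
 4  0  0  0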